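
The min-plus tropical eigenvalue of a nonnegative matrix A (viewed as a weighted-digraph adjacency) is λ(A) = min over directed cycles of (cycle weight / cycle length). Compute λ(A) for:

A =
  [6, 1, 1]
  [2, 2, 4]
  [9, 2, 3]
λ(A) = 3/2

Enumerate directed cycles and compute their means (weight / length). Sample:
  cycle 0 → 0: weight = 6, length = 1, mean = 6/1 ≈ 6.000
  cycle 1 → 1: weight = 2, length = 1, mean = 2/1 ≈ 2.000
  cycle 2 → 2: weight = 3, length = 1, mean = 3/1 ≈ 3.000
  cycle 0 → 1 → 0: weight = 3, length = 2, mean = 3/2 ≈ 1.500
  cycle 0 → 2 → 0: weight = 10, length = 2, mean = 10/2 ≈ 5.000
  cycle 1 → 0 → 1: weight = 3, length = 2, mean = 3/2 ≈ 1.500
Minimum mean = 1.500, attained e.g. along the cycle 0 → 1 → 0 with weight 3 and length 2. So λ(A) = 3/2 = 3/2.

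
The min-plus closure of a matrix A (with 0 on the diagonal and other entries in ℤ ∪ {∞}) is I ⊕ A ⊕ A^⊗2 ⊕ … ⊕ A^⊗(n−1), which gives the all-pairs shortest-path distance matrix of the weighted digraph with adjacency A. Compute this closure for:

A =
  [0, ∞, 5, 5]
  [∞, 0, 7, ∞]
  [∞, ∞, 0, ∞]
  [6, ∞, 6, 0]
Closure =
  [0, ∞, 5, 5]
  [∞, 0, 7, ∞]
  [∞, ∞, 0, ∞]
  [6, ∞, 6, 0]

This is the Floyd-Warshall all-pairs shortest-path computation. For each intermediate vertex k = 0, 1, …, 3, update dist[i][j] ← min(dist[i][j], dist[i][k] + dist[k][j]). The final matrix gives, for each (i, j), the minimum total weight of any directed path from i to j (possibly empty when i = j).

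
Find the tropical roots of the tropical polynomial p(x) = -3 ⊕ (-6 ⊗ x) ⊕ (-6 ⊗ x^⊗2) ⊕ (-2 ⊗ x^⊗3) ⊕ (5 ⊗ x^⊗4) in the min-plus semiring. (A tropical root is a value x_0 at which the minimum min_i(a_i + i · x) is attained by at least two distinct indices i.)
Roots: {-7, -4, 0, 3}

Each tropical root is a break point of the lower envelope of the lines y = a_i + i · x (there are 5 lines, with slopes 0, 1, ..., 4). Only the lines that attain the minimum somewhere contribute to roots; other lines are dominated. Here the surviving (envelope) indices are i = 4, i = 3, i = 2, i = 1, i = 0.
Intersections between consecutive envelope lines give the roots: for adjacent envelope indices i < j the intersection is x = (a_i − a_j) / (j − i). Reading off the sorted break points: {-7, -4, 0, 3}.
Verification: at each break x_0, at least two indices attain the minimum of min_i(a_i + i · x_0).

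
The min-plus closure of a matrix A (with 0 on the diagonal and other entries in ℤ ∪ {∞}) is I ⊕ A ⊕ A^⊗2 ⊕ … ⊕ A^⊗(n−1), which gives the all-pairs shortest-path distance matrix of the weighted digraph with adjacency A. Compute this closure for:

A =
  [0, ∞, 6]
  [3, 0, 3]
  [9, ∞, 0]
Closure =
  [0, ∞, 6]
  [3, 0, 3]
  [9, ∞, 0]

This is the Floyd-Warshall all-pairs shortest-path computation. For each intermediate vertex k = 0, 1, …, 2, update dist[i][j] ← min(dist[i][j], dist[i][k] + dist[k][j]). The final matrix gives, for each (i, j), the minimum total weight of any directed path from i to j (possibly empty when i = j).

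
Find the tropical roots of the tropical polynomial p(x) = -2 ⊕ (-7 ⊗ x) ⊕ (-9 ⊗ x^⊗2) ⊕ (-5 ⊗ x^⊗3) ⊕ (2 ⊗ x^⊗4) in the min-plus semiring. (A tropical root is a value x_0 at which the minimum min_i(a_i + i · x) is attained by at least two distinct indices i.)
Roots: {-7, -4, 2, 5}

Each tropical root is a break point of the lower envelope of the lines y = a_i + i · x (there are 5 lines, with slopes 0, 1, ..., 4). Only the lines that attain the minimum somewhere contribute to roots; other lines are dominated. Here the surviving (envelope) indices are i = 4, i = 3, i = 2, i = 1, i = 0.
Intersections between consecutive envelope lines give the roots: for adjacent envelope indices i < j the intersection is x = (a_i − a_j) / (j − i). Reading off the sorted break points: {-7, -4, 2, 5}.
Verification: at each break x_0, at least two indices attain the minimum of min_i(a_i + i · x_0).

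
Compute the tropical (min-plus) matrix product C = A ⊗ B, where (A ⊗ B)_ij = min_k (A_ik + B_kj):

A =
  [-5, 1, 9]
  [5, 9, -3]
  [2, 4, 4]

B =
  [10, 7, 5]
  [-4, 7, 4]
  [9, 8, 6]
A ⊗ B =
  [-3, 2, 0]
  [5, 5, 3]
  [0, 9, 7]

Apply the min-plus product entry-by-entry:
  C[0][0] = min over k of (A[0][0] + B[0][0] = -5 + 10 = 5, A[0][1] + B[1][0] = 1 + -4 = -3, A[0][2] + B[2][0] = 9 + 9 = 18) = -3 (attained at k = 1)
  C[0][1] = min over k of (A[0][0] + B[0][1] = -5 + 7 = 2, A[0][1] + B[1][1] = 1 + 7 = 8, A[0][2] + B[2][1] = 9 + 8 = 17) = 2 (attained at k = 0)
  C[0][2] = min over k of (A[0][0] + B[0][2] = -5 + 5 = 0, A[0][1] + B[1][2] = 1 + 4 = 5, A[0][2] + B[2][2] = 9 + 6 = 15) = 0 (attained at k = 0)
  C[1][0] = min over k of (A[1][0] + B[0][0] = 5 + 10 = 15, A[1][1] + B[1][0] = 9 + -4 = 5, A[1][2] + B[2][0] = -3 + 9 = 6) = 5 (attained at k = 1)
  C[1][1] = min over k of (A[1][0] + B[0][1] = 5 + 7 = 12, A[1][1] + B[1][1] = 9 + 7 = 16, A[1][2] + B[2][1] = -3 + 8 = 5) = 5 (attained at k = 2)
  C[1][2] = min over k of (A[1][0] + B[0][2] = 5 + 5 = 10, A[1][1] + B[1][2] = 9 + 4 = 13, A[1][2] + B[2][2] = -3 + 6 = 3) = 3 (attained at k = 2)
  C[2][0] = min over k of (A[2][0] + B[0][0] = 2 + 10 = 12, A[2][1] + B[1][0] = 4 + -4 = 0, A[2][2] + B[2][0] = 4 + 9 = 13) = 0 (attained at k = 1)
  C[2][1] = min over k of (A[2][0] + B[0][1] = 2 + 7 = 9, A[2][1] + B[1][1] = 4 + 7 = 11, A[2][2] + B[2][1] = 4 + 8 = 12) = 9 (attained at k = 0)
  C[2][2] = min over k of (A[2][0] + B[0][2] = 2 + 5 = 7, A[2][1] + B[1][2] = 4 + 4 = 8, A[2][2] + B[2][2] = 4 + 6 = 10) = 7 (attained at k = 0)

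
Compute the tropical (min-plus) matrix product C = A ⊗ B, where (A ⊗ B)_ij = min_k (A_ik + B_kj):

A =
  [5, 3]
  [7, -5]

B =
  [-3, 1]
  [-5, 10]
A ⊗ B =
  [-2, 6]
  [-10, 5]

Apply the min-plus product entry-by-entry:
  C[0][0] = min over k of (A[0][0] + B[0][0] = 5 + -3 = 2, A[0][1] + B[1][0] = 3 + -5 = -2) = -2 (attained at k = 1)
  C[0][1] = min over k of (A[0][0] + B[0][1] = 5 + 1 = 6, A[0][1] + B[1][1] = 3 + 10 = 13) = 6 (attained at k = 0)
  C[1][0] = min over k of (A[1][0] + B[0][0] = 7 + -3 = 4, A[1][1] + B[1][0] = -5 + -5 = -10) = -10 (attained at k = 1)
  C[1][1] = min over k of (A[1][0] + B[0][1] = 7 + 1 = 8, A[1][1] + B[1][1] = -5 + 10 = 5) = 5 (attained at k = 1)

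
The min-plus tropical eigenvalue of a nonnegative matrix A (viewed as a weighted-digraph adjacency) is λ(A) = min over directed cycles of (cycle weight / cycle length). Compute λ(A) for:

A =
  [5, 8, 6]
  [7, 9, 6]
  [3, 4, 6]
λ(A) = 9/2

Enumerate directed cycles and compute their means (weight / length). Sample:
  cycle 0 → 0: weight = 5, length = 1, mean = 5/1 ≈ 5.000
  cycle 1 → 1: weight = 9, length = 1, mean = 9/1 ≈ 9.000
  cycle 2 → 2: weight = 6, length = 1, mean = 6/1 ≈ 6.000
  cycle 0 → 1 → 0: weight = 15, length = 2, mean = 15/2 ≈ 7.500
  cycle 0 → 2 → 0: weight = 9, length = 2, mean = 9/2 ≈ 4.500
  cycle 1 → 0 → 1: weight = 15, length = 2, mean = 15/2 ≈ 7.500
Minimum mean = 4.500, attained e.g. along the cycle 0 → 2 → 0 with weight 9 and length 2. So λ(A) = 9/2 = 9/2.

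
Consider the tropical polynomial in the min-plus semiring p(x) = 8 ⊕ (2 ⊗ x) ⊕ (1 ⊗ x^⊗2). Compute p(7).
p(7) = 8

A tropical monomial a ⊗ x^⊗i evaluates to a + i · x. Evaluating each term at x = 7:
  Term 0 contributes 8 + 0 · 7 = 8
  Term 1 contributes 2 + 1 · 7 = 9
  Term 2 contributes 1 + 2 · 7 = 15
p(7) = ⊕ of these = min[8, 9, 15] = 8.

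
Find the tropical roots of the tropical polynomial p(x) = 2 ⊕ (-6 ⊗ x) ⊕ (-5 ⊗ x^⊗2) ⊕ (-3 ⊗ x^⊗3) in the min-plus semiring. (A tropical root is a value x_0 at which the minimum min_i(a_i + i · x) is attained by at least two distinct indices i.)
Roots: {-2, -1, 8}

Each tropical root is a break point of the lower envelope of the lines y = a_i + i · x (there are 4 lines, with slopes 0, 1, ..., 3). Only the lines that attain the minimum somewhere contribute to roots; other lines are dominated. Here the surviving (envelope) indices are i = 3, i = 2, i = 1, i = 0.
Intersections between consecutive envelope lines give the roots: for adjacent envelope indices i < j the intersection is x = (a_i − a_j) / (j − i). Reading off the sorted break points: {-2, -1, 8}.
Verification: at each break x_0, at least two indices attain the minimum of min_i(a_i + i · x_0).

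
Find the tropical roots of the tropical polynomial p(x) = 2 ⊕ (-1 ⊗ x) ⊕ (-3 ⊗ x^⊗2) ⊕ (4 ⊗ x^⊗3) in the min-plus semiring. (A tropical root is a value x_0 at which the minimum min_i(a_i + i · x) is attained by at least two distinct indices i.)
Roots: {-7, 2, 3}

Each tropical root is a break point of the lower envelope of the lines y = a_i + i · x (there are 4 lines, with slopes 0, 1, ..., 3). Only the lines that attain the minimum somewhere contribute to roots; other lines are dominated. Here the surviving (envelope) indices are i = 3, i = 2, i = 1, i = 0.
Intersections between consecutive envelope lines give the roots: for adjacent envelope indices i < j the intersection is x = (a_i − a_j) / (j − i). Reading off the sorted break points: {-7, 2, 3}.
Verification: at each break x_0, at least two indices attain the minimum of min_i(a_i + i · x_0).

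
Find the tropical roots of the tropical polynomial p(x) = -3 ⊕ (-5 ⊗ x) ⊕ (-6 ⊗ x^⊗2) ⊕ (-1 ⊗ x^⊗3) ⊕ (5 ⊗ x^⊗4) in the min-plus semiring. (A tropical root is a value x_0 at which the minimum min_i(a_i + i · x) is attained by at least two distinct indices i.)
Roots: {-6, -5, 1, 2}

Each tropical root is a break point of the lower envelope of the lines y = a_i + i · x (there are 5 lines, with slopes 0, 1, ..., 4). Only the lines that attain the minimum somewhere contribute to roots; other lines are dominated. Here the surviving (envelope) indices are i = 4, i = 3, i = 2, i = 1, i = 0.
Intersections between consecutive envelope lines give the roots: for adjacent envelope indices i < j the intersection is x = (a_i − a_j) / (j − i). Reading off the sorted break points: {-6, -5, 1, 2}.
Verification: at each break x_0, at least two indices attain the minimum of min_i(a_i + i · x_0).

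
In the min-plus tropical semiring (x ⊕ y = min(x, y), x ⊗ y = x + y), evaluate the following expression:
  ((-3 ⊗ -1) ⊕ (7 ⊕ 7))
((-3 ⊗ -1) ⊕ (7 ⊕ 7)) = -4

Expand innermost to outermost. Recall ⊕ takes the minimum of its arguments and ⊗ takes their sum. Working out the expression ((-3 ⊗ -1) ⊕ (7 ⊕ 7)) gives -4.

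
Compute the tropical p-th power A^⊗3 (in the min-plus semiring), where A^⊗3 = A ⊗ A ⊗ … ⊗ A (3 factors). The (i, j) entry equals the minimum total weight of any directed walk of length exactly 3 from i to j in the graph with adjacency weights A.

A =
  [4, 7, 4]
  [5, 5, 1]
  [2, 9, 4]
A^⊗3 =
  [10, 13, 10]
  [7, 10, 7]
  [8, 13, 10]

Each entry (A^⊗3)_ij equals the minimum over all length-3 walks i = v_0 → v_1 → … → v_3 = j of Σ_t A[v_t][v_{t+1}]. For example, for (i, j) = (0, 2) we minimise over 9 possible intermediate vertex sequences; the minimum is 10, attained along the walk 0 → 2 → 0 → 2.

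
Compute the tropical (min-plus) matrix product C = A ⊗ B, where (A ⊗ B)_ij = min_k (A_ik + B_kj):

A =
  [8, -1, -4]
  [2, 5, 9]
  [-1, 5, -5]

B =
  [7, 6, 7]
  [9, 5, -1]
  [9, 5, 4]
A ⊗ B =
  [5, 1, -2]
  [9, 8, 4]
  [4, 0, -1]

Apply the min-plus product entry-by-entry:
  C[0][0] = min over k of (A[0][0] + B[0][0] = 8 + 7 = 15, A[0][1] + B[1][0] = -1 + 9 = 8, A[0][2] + B[2][0] = -4 + 9 = 5) = 5 (attained at k = 2)
  C[0][1] = min over k of (A[0][0] + B[0][1] = 8 + 6 = 14, A[0][1] + B[1][1] = -1 + 5 = 4, A[0][2] + B[2][1] = -4 + 5 = 1) = 1 (attained at k = 2)
  C[0][2] = min over k of (A[0][0] + B[0][2] = 8 + 7 = 15, A[0][1] + B[1][2] = -1 + -1 = -2, A[0][2] + B[2][2] = -4 + 4 = 0) = -2 (attained at k = 1)
  C[1][0] = min over k of (A[1][0] + B[0][0] = 2 + 7 = 9, A[1][1] + B[1][0] = 5 + 9 = 14, A[1][2] + B[2][0] = 9 + 9 = 18) = 9 (attained at k = 0)
  C[1][1] = min over k of (A[1][0] + B[0][1] = 2 + 6 = 8, A[1][1] + B[1][1] = 5 + 5 = 10, A[1][2] + B[2][1] = 9 + 5 = 14) = 8 (attained at k = 0)
  C[1][2] = min over k of (A[1][0] + B[0][2] = 2 + 7 = 9, A[1][1] + B[1][2] = 5 + -1 = 4, A[1][2] + B[2][2] = 9 + 4 = 13) = 4 (attained at k = 1)
  C[2][0] = min over k of (A[2][0] + B[0][0] = -1 + 7 = 6, A[2][1] + B[1][0] = 5 + 9 = 14, A[2][2] + B[2][0] = -5 + 9 = 4) = 4 (attained at k = 2)
  C[2][1] = min over k of (A[2][0] + B[0][1] = -1 + 6 = 5, A[2][1] + B[1][1] = 5 + 5 = 10, A[2][2] + B[2][1] = -5 + 5 = 0) = 0 (attained at k = 2)
  C[2][2] = min over k of (A[2][0] + B[0][2] = -1 + 7 = 6, A[2][1] + B[1][2] = 5 + -1 = 4, A[2][2] + B[2][2] = -5 + 4 = -1) = -1 (attained at k = 2)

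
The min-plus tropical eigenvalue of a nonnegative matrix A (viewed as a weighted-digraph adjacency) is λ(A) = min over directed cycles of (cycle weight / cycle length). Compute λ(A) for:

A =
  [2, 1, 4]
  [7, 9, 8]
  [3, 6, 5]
λ(A) = 2

Enumerate directed cycles and compute their means (weight / length). Sample:
  cycle 0 → 0: weight = 2, length = 1, mean = 2/1 ≈ 2.000
  cycle 1 → 1: weight = 9, length = 1, mean = 9/1 ≈ 9.000
  cycle 2 → 2: weight = 5, length = 1, mean = 5/1 ≈ 5.000
  cycle 0 → 1 → 0: weight = 8, length = 2, mean = 8/2 ≈ 4.000
  cycle 0 → 2 → 0: weight = 7, length = 2, mean = 7/2 ≈ 3.500
  cycle 1 → 0 → 1: weight = 8, length = 2, mean = 8/2 ≈ 4.000
Minimum mean = 2.000, attained e.g. along the cycle 0 → 0 with weight 2 and length 1. So λ(A) = 2/1 = 2.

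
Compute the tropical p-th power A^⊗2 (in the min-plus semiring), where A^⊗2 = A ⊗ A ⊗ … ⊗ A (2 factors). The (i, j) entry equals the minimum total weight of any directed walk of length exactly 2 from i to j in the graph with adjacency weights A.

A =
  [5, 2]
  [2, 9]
A^⊗2 =
  [4, 7]
  [7, 4]

Each entry (A^⊗2)_ij equals the minimum over all length-2 walks i = v_0 → v_1 → … → v_2 = j of Σ_t A[v_t][v_{t+1}]. For example, for (i, j) = (0, 1) we minimise over 2 possible intermediate vertex sequences; the minimum is 7, attained along the walk 0 → 0 → 1.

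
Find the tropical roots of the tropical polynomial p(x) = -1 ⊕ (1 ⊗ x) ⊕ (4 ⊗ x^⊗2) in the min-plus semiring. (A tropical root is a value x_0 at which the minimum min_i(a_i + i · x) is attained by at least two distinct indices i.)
Roots: {-3, -2}

Each tropical root is a break point of the lower envelope of the lines y = a_i + i · x (there are 3 lines, with slopes 0, 1, ..., 2). Only the lines that attain the minimum somewhere contribute to roots; other lines are dominated. Here the surviving (envelope) indices are i = 2, i = 1, i = 0.
Intersections between consecutive envelope lines give the roots: for adjacent envelope indices i < j the intersection is x = (a_i − a_j) / (j − i). Reading off the sorted break points: {-3, -2}.
Verification: at each break x_0, at least two indices attain the minimum of min_i(a_i + i · x_0).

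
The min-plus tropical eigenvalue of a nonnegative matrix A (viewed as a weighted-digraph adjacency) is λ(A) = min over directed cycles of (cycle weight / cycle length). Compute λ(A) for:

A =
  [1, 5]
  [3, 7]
λ(A) = 1

Enumerate directed cycles and compute their means (weight / length). Sample:
  cycle 0 → 0: weight = 1, length = 1, mean = 1/1 ≈ 1.000
  cycle 1 → 1: weight = 7, length = 1, mean = 7/1 ≈ 7.000
  cycle 0 → 1 → 0: weight = 8, length = 2, mean = 8/2 ≈ 4.000
  cycle 1 → 0 → 1: weight = 8, length = 2, mean = 8/2 ≈ 4.000
Minimum mean = 1.000, attained e.g. along the cycle 0 → 0 with weight 1 and length 1. So λ(A) = 1/1 = 1.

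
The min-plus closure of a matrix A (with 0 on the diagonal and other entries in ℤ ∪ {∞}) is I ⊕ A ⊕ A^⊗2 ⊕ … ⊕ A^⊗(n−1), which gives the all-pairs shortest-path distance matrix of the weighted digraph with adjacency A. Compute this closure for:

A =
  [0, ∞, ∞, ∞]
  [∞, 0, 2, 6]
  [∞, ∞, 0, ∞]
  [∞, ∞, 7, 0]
Closure =
  [0, ∞, ∞, ∞]
  [∞, 0, 2, 6]
  [∞, ∞, 0, ∞]
  [∞, ∞, 7, 0]

This is the Floyd-Warshall all-pairs shortest-path computation. For each intermediate vertex k = 0, 1, …, 3, update dist[i][j] ← min(dist[i][j], dist[i][k] + dist[k][j]). The final matrix gives, for each (i, j), the minimum total weight of any directed path from i to j (possibly empty when i = j).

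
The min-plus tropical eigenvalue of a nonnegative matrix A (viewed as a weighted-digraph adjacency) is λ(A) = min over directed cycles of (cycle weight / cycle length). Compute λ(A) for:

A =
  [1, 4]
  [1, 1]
λ(A) = 1

Enumerate directed cycles and compute their means (weight / length). Sample:
  cycle 0 → 0: weight = 1, length = 1, mean = 1/1 ≈ 1.000
  cycle 1 → 1: weight = 1, length = 1, mean = 1/1 ≈ 1.000
  cycle 0 → 1 → 0: weight = 5, length = 2, mean = 5/2 ≈ 2.500
  cycle 1 → 0 → 1: weight = 5, length = 2, mean = 5/2 ≈ 2.500
Minimum mean = 1.000, attained e.g. along the cycle 0 → 0 with weight 1 and length 1. So λ(A) = 1/1 = 1.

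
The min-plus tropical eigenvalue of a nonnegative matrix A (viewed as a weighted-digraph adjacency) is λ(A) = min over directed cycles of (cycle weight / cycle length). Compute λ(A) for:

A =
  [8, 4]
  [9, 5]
λ(A) = 5

Enumerate directed cycles and compute their means (weight / length). Sample:
  cycle 0 → 0: weight = 8, length = 1, mean = 8/1 ≈ 8.000
  cycle 1 → 1: weight = 5, length = 1, mean = 5/1 ≈ 5.000
  cycle 0 → 1 → 0: weight = 13, length = 2, mean = 13/2 ≈ 6.500
  cycle 1 → 0 → 1: weight = 13, length = 2, mean = 13/2 ≈ 6.500
Minimum mean = 5.000, attained e.g. along the cycle 1 → 1 with weight 5 and length 1. So λ(A) = 5/1 = 5.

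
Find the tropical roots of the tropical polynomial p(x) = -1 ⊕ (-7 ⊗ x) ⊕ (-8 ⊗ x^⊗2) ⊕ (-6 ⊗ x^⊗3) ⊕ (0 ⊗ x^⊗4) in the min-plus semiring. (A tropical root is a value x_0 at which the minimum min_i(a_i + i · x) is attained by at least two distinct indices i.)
Roots: {-6, -2, 1, 6}

Each tropical root is a break point of the lower envelope of the lines y = a_i + i · x (there are 5 lines, with slopes 0, 1, ..., 4). Only the lines that attain the minimum somewhere contribute to roots; other lines are dominated. Here the surviving (envelope) indices are i = 4, i = 3, i = 2, i = 1, i = 0.
Intersections between consecutive envelope lines give the roots: for adjacent envelope indices i < j the intersection is x = (a_i − a_j) / (j − i). Reading off the sorted break points: {-6, -2, 1, 6}.
Verification: at each break x_0, at least two indices attain the minimum of min_i(a_i + i · x_0).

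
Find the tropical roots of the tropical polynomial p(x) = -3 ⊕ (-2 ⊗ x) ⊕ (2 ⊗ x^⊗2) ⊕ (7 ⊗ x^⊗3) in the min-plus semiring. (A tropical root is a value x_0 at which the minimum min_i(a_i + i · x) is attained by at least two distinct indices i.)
Roots: {-5, -4, -1}

Each tropical root is a break point of the lower envelope of the lines y = a_i + i · x (there are 4 lines, with slopes 0, 1, ..., 3). Only the lines that attain the minimum somewhere contribute to roots; other lines are dominated. Here the surviving (envelope) indices are i = 3, i = 2, i = 1, i = 0.
Intersections between consecutive envelope lines give the roots: for adjacent envelope indices i < j the intersection is x = (a_i − a_j) / (j − i). Reading off the sorted break points: {-5, -4, -1}.
Verification: at each break x_0, at least two indices attain the minimum of min_i(a_i + i · x_0).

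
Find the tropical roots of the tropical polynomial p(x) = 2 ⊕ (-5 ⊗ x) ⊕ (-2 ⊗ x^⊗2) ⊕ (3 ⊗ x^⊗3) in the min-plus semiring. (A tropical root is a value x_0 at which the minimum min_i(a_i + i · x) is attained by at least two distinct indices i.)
Roots: {-5, -3, 7}

Each tropical root is a break point of the lower envelope of the lines y = a_i + i · x (there are 4 lines, with slopes 0, 1, ..., 3). Only the lines that attain the minimum somewhere contribute to roots; other lines are dominated. Here the surviving (envelope) indices are i = 3, i = 2, i = 1, i = 0.
Intersections between consecutive envelope lines give the roots: for adjacent envelope indices i < j the intersection is x = (a_i − a_j) / (j − i). Reading off the sorted break points: {-5, -3, 7}.
Verification: at each break x_0, at least two indices attain the minimum of min_i(a_i + i · x_0).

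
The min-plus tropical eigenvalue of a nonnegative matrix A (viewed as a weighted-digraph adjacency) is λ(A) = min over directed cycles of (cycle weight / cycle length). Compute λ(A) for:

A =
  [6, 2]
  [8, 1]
λ(A) = 1

Enumerate directed cycles and compute their means (weight / length). Sample:
  cycle 0 → 0: weight = 6, length = 1, mean = 6/1 ≈ 6.000
  cycle 1 → 1: weight = 1, length = 1, mean = 1/1 ≈ 1.000
  cycle 0 → 1 → 0: weight = 10, length = 2, mean = 10/2 ≈ 5.000
  cycle 1 → 0 → 1: weight = 10, length = 2, mean = 10/2 ≈ 5.000
Minimum mean = 1.000, attained e.g. along the cycle 1 → 1 with weight 1 and length 1. So λ(A) = 1/1 = 1.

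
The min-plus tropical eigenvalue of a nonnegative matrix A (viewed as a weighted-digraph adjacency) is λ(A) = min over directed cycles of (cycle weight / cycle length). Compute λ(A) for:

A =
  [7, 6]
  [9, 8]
λ(A) = 7

Enumerate directed cycles and compute their means (weight / length). Sample:
  cycle 0 → 0: weight = 7, length = 1, mean = 7/1 ≈ 7.000
  cycle 1 → 1: weight = 8, length = 1, mean = 8/1 ≈ 8.000
  cycle 0 → 1 → 0: weight = 15, length = 2, mean = 15/2 ≈ 7.500
  cycle 1 → 0 → 1: weight = 15, length = 2, mean = 15/2 ≈ 7.500
Minimum mean = 7.000, attained e.g. along the cycle 0 → 0 with weight 7 and length 1. So λ(A) = 7/1 = 7.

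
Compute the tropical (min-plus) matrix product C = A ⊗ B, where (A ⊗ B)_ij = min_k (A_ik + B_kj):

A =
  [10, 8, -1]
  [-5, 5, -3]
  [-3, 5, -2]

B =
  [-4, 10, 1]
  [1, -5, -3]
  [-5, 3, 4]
A ⊗ B =
  [-6, 2, 3]
  [-9, 0, -4]
  [-7, 0, -2]

Apply the min-plus product entry-by-entry:
  C[0][0] = min over k of (A[0][0] + B[0][0] = 10 + -4 = 6, A[0][1] + B[1][0] = 8 + 1 = 9, A[0][2] + B[2][0] = -1 + -5 = -6) = -6 (attained at k = 2)
  C[0][1] = min over k of (A[0][0] + B[0][1] = 10 + 10 = 20, A[0][1] + B[1][1] = 8 + -5 = 3, A[0][2] + B[2][1] = -1 + 3 = 2) = 2 (attained at k = 2)
  C[0][2] = min over k of (A[0][0] + B[0][2] = 10 + 1 = 11, A[0][1] + B[1][2] = 8 + -3 = 5, A[0][2] + B[2][2] = -1 + 4 = 3) = 3 (attained at k = 2)
  C[1][0] = min over k of (A[1][0] + B[0][0] = -5 + -4 = -9, A[1][1] + B[1][0] = 5 + 1 = 6, A[1][2] + B[2][0] = -3 + -5 = -8) = -9 (attained at k = 0)
  C[1][1] = min over k of (A[1][0] + B[0][1] = -5 + 10 = 5, A[1][1] + B[1][1] = 5 + -5 = 0, A[1][2] + B[2][1] = -3 + 3 = 0) = 0 (attained at k = 1)
  C[1][2] = min over k of (A[1][0] + B[0][2] = -5 + 1 = -4, A[1][1] + B[1][2] = 5 + -3 = 2, A[1][2] + B[2][2] = -3 + 4 = 1) = -4 (attained at k = 0)
  C[2][0] = min over k of (A[2][0] + B[0][0] = -3 + -4 = -7, A[2][1] + B[1][0] = 5 + 1 = 6, A[2][2] + B[2][0] = -2 + -5 = -7) = -7 (attained at k = 0)
  C[2][1] = min over k of (A[2][0] + B[0][1] = -3 + 10 = 7, A[2][1] + B[1][1] = 5 + -5 = 0, A[2][2] + B[2][1] = -2 + 3 = 1) = 0 (attained at k = 1)
  C[2][2] = min over k of (A[2][0] + B[0][2] = -3 + 1 = -2, A[2][1] + B[1][2] = 5 + -3 = 2, A[2][2] + B[2][2] = -2 + 4 = 2) = -2 (attained at k = 0)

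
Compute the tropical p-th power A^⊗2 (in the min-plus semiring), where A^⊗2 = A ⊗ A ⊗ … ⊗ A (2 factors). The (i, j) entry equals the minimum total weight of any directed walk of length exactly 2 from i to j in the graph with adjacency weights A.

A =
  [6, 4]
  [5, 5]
A^⊗2 =
  [9, 9]
  [10, 9]

Each entry (A^⊗2)_ij equals the minimum over all length-2 walks i = v_0 → v_1 → … → v_2 = j of Σ_t A[v_t][v_{t+1}]. For example, for (i, j) = (0, 1) we minimise over 2 possible intermediate vertex sequences; the minimum is 9, attained along the walk 0 → 1 → 1.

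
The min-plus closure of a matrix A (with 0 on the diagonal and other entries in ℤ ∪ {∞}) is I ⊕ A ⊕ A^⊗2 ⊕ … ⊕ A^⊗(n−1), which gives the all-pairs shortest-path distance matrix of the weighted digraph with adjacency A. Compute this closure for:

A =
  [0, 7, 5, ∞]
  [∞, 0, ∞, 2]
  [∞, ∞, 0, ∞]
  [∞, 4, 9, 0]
Closure =
  [0, 7, 5, 9]
  [∞, 0, 11, 2]
  [∞, ∞, 0, ∞]
  [∞, 4, 9, 0]

This is the Floyd-Warshall all-pairs shortest-path computation. For each intermediate vertex k = 0, 1, …, 3, update dist[i][j] ← min(dist[i][j], dist[i][k] + dist[k][j]). The final matrix gives, for each (i, j), the minimum total weight of any directed path from i to j (possibly empty when i = j).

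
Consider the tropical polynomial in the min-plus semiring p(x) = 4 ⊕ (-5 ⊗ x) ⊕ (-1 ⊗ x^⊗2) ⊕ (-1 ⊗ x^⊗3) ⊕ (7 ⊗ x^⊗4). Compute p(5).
p(5) = 0

A tropical monomial a ⊗ x^⊗i evaluates to a + i · x. Evaluating each term at x = 5:
  Term 0 contributes 4 + 0 · 5 = 4
  Term 1 contributes -5 + 1 · 5 = 0
  Term 2 contributes -1 + 2 · 5 = 9
  Term 3 contributes -1 + 3 · 5 = 14
  Term 4 contributes 7 + 4 · 5 = 27
p(5) = ⊕ of these = min[4, 0, 9, 14, 27] = 0.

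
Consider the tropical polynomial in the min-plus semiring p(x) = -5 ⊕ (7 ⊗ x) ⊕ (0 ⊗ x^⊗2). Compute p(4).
p(4) = -5

A tropical monomial a ⊗ x^⊗i evaluates to a + i · x. Evaluating each term at x = 4:
  Term 0 contributes -5 + 0 · 4 = -5
  Term 1 contributes 7 + 1 · 4 = 11
  Term 2 contributes 0 + 2 · 4 = 8
p(4) = ⊕ of these = min[-5, 11, 8] = -5.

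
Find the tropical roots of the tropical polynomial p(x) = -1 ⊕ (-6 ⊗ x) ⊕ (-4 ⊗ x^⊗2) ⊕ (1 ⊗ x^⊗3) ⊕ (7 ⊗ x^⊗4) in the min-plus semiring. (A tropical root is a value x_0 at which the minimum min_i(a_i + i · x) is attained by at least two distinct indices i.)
Roots: {-6, -5, -2, 5}

Each tropical root is a break point of the lower envelope of the lines y = a_i + i · x (there are 5 lines, with slopes 0, 1, ..., 4). Only the lines that attain the minimum somewhere contribute to roots; other lines are dominated. Here the surviving (envelope) indices are i = 4, i = 3, i = 2, i = 1, i = 0.
Intersections between consecutive envelope lines give the roots: for adjacent envelope indices i < j the intersection is x = (a_i − a_j) / (j − i). Reading off the sorted break points: {-6, -5, -2, 5}.
Verification: at each break x_0, at least two indices attain the minimum of min_i(a_i + i · x_0).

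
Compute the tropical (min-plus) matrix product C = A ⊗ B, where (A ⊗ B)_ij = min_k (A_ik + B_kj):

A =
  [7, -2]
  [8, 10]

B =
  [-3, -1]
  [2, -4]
A ⊗ B =
  [0, -6]
  [5, 6]

Apply the min-plus product entry-by-entry:
  C[0][0] = min over k of (A[0][0] + B[0][0] = 7 + -3 = 4, A[0][1] + B[1][0] = -2 + 2 = 0) = 0 (attained at k = 1)
  C[0][1] = min over k of (A[0][0] + B[0][1] = 7 + -1 = 6, A[0][1] + B[1][1] = -2 + -4 = -6) = -6 (attained at k = 1)
  C[1][0] = min over k of (A[1][0] + B[0][0] = 8 + -3 = 5, A[1][1] + B[1][0] = 10 + 2 = 12) = 5 (attained at k = 0)
  C[1][1] = min over k of (A[1][0] + B[0][1] = 8 + -1 = 7, A[1][1] + B[1][1] = 10 + -4 = 6) = 6 (attained at k = 1)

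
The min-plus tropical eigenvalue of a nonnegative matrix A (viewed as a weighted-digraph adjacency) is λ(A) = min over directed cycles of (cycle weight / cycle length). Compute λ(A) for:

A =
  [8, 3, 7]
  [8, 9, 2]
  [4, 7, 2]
λ(A) = 2

Enumerate directed cycles and compute their means (weight / length). Sample:
  cycle 0 → 0: weight = 8, length = 1, mean = 8/1 ≈ 8.000
  cycle 1 → 1: weight = 9, length = 1, mean = 9/1 ≈ 9.000
  cycle 2 → 2: weight = 2, length = 1, mean = 2/1 ≈ 2.000
  cycle 0 → 1 → 0: weight = 11, length = 2, mean = 11/2 ≈ 5.500
  cycle 0 → 2 → 0: weight = 11, length = 2, mean = 11/2 ≈ 5.500
  cycle 1 → 0 → 1: weight = 11, length = 2, mean = 11/2 ≈ 5.500
Minimum mean = 2.000, attained e.g. along the cycle 2 → 2 with weight 2 and length 1. So λ(A) = 2/1 = 2.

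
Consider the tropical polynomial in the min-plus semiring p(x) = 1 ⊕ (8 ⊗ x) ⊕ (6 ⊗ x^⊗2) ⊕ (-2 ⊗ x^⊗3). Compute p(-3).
p(-3) = -11

A tropical monomial a ⊗ x^⊗i evaluates to a + i · x. Evaluating each term at x = -3:
  Term 0 contributes 1 + 0 · -3 = 1
  Term 1 contributes 8 + 1 · -3 = 5
  Term 2 contributes 6 + 2 · -3 = 0
  Term 3 contributes -2 + 3 · -3 = -11
p(-3) = ⊕ of these = min[1, 5, 0, -11] = -11.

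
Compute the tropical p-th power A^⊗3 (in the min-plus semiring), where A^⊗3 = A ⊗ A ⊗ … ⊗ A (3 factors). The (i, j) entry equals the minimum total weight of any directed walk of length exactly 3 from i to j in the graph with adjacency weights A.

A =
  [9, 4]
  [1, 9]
A^⊗3 =
  [14, 9]
  [6, 14]

Each entry (A^⊗3)_ij equals the minimum over all length-3 walks i = v_0 → v_1 → … → v_3 = j of Σ_t A[v_t][v_{t+1}]. For example, for (i, j) = (0, 1) we minimise over 4 possible intermediate vertex sequences; the minimum is 9, attained along the walk 0 → 1 → 0 → 1.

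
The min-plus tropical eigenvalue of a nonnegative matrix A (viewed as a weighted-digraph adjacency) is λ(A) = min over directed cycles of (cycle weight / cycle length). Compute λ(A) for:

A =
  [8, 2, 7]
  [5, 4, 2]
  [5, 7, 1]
λ(A) = 1

Enumerate directed cycles and compute their means (weight / length). Sample:
  cycle 0 → 0: weight = 8, length = 1, mean = 8/1 ≈ 8.000
  cycle 1 → 1: weight = 4, length = 1, mean = 4/1 ≈ 4.000
  cycle 2 → 2: weight = 1, length = 1, mean = 1/1 ≈ 1.000
  cycle 0 → 1 → 0: weight = 7, length = 2, mean = 7/2 ≈ 3.500
  cycle 0 → 2 → 0: weight = 12, length = 2, mean = 12/2 ≈ 6.000
  cycle 1 → 0 → 1: weight = 7, length = 2, mean = 7/2 ≈ 3.500
Minimum mean = 1.000, attained e.g. along the cycle 2 → 2 with weight 1 and length 1. So λ(A) = 1/1 = 1.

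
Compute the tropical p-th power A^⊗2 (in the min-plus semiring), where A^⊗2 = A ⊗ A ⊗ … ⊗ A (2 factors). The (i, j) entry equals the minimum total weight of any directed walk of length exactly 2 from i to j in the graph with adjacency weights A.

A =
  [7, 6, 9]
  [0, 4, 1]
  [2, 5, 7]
A^⊗2 =
  [6, 10, 7]
  [3, 6, 5]
  [5, 8, 6]

Each entry (A^⊗2)_ij equals the minimum over all length-2 walks i = v_0 → v_1 → … → v_2 = j of Σ_t A[v_t][v_{t+1}]. For example, for (i, j) = (0, 2) we minimise over 3 possible intermediate vertex sequences; the minimum is 7, attained along the walk 0 → 1 → 2.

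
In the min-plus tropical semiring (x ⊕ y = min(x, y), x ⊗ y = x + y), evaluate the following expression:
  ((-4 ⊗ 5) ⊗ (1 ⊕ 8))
((-4 ⊗ 5) ⊗ (1 ⊕ 8)) = 2

Expand innermost to outermost. Recall ⊕ takes the minimum of its arguments and ⊗ takes their sum. Working out the expression ((-4 ⊗ 5) ⊗ (1 ⊕ 8)) gives 2.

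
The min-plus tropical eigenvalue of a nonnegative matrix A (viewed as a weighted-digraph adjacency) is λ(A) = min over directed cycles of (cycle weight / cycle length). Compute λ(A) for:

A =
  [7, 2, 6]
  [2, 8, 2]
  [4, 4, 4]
λ(A) = 2

Enumerate directed cycles and compute their means (weight / length). Sample:
  cycle 0 → 0: weight = 7, length = 1, mean = 7/1 ≈ 7.000
  cycle 1 → 1: weight = 8, length = 1, mean = 8/1 ≈ 8.000
  cycle 2 → 2: weight = 4, length = 1, mean = 4/1 ≈ 4.000
  cycle 0 → 1 → 0: weight = 4, length = 2, mean = 4/2 ≈ 2.000
  cycle 0 → 2 → 0: weight = 10, length = 2, mean = 10/2 ≈ 5.000
  cycle 1 → 0 → 1: weight = 4, length = 2, mean = 4/2 ≈ 2.000
Minimum mean = 2.000, attained e.g. along the cycle 0 → 1 → 0 with weight 4 and length 2. So λ(A) = 4/2 = 2.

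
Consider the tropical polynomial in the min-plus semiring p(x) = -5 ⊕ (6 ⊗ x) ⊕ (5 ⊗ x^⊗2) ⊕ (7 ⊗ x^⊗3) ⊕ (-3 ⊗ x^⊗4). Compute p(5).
p(5) = -5

A tropical monomial a ⊗ x^⊗i evaluates to a + i · x. Evaluating each term at x = 5:
  Term 0 contributes -5 + 0 · 5 = -5
  Term 1 contributes 6 + 1 · 5 = 11
  Term 2 contributes 5 + 2 · 5 = 15
  Term 3 contributes 7 + 3 · 5 = 22
  Term 4 contributes -3 + 4 · 5 = 17
p(5) = ⊕ of these = min[-5, 11, 15, 22, 17] = -5.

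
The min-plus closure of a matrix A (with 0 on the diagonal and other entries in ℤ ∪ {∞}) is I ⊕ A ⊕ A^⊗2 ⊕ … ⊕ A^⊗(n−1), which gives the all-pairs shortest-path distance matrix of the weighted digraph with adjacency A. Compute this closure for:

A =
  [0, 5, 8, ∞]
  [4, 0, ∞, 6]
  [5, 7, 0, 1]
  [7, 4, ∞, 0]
Closure =
  [0, 5, 8, 9]
  [4, 0, 12, 6]
  [5, 5, 0, 1]
  [7, 4, 15, 0]

This is the Floyd-Warshall all-pairs shortest-path computation. For each intermediate vertex k = 0, 1, …, 3, update dist[i][j] ← min(dist[i][j], dist[i][k] + dist[k][j]). The final matrix gives, for each (i, j), the minimum total weight of any directed path from i to j (possibly empty when i = j).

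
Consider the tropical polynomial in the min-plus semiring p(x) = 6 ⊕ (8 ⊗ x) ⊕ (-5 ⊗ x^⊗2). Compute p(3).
p(3) = 1

A tropical monomial a ⊗ x^⊗i evaluates to a + i · x. Evaluating each term at x = 3:
  Term 0 contributes 6 + 0 · 3 = 6
  Term 1 contributes 8 + 1 · 3 = 11
  Term 2 contributes -5 + 2 · 3 = 1
p(3) = ⊕ of these = min[6, 11, 1] = 1.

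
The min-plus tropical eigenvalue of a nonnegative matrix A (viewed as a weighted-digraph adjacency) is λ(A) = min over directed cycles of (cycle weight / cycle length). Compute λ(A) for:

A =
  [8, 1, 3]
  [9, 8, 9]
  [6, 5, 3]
λ(A) = 3

Enumerate directed cycles and compute their means (weight / length). Sample:
  cycle 0 → 0: weight = 8, length = 1, mean = 8/1 ≈ 8.000
  cycle 1 → 1: weight = 8, length = 1, mean = 8/1 ≈ 8.000
  cycle 2 → 2: weight = 3, length = 1, mean = 3/1 ≈ 3.000
  cycle 0 → 1 → 0: weight = 10, length = 2, mean = 10/2 ≈ 5.000
  cycle 0 → 2 → 0: weight = 9, length = 2, mean = 9/2 ≈ 4.500
  cycle 1 → 0 → 1: weight = 10, length = 2, mean = 10/2 ≈ 5.000
Minimum mean = 3.000, attained e.g. along the cycle 2 → 2 with weight 3 and length 1. So λ(A) = 3/1 = 3.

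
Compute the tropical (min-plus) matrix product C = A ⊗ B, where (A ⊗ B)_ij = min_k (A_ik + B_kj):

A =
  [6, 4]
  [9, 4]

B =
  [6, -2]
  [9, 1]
A ⊗ B =
  [12, 4]
  [13, 5]

Apply the min-plus product entry-by-entry:
  C[0][0] = min over k of (A[0][0] + B[0][0] = 6 + 6 = 12, A[0][1] + B[1][0] = 4 + 9 = 13) = 12 (attained at k = 0)
  C[0][1] = min over k of (A[0][0] + B[0][1] = 6 + -2 = 4, A[0][1] + B[1][1] = 4 + 1 = 5) = 4 (attained at k = 0)
  C[1][0] = min over k of (A[1][0] + B[0][0] = 9 + 6 = 15, A[1][1] + B[1][0] = 4 + 9 = 13) = 13 (attained at k = 1)
  C[1][1] = min over k of (A[1][0] + B[0][1] = 9 + -2 = 7, A[1][1] + B[1][1] = 4 + 1 = 5) = 5 (attained at k = 1)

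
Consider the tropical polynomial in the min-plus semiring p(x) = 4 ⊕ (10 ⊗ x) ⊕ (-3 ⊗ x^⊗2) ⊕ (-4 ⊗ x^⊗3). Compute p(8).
p(8) = 4

A tropical monomial a ⊗ x^⊗i evaluates to a + i · x. Evaluating each term at x = 8:
  Term 0 contributes 4 + 0 · 8 = 4
  Term 1 contributes 10 + 1 · 8 = 18
  Term 2 contributes -3 + 2 · 8 = 13
  Term 3 contributes -4 + 3 · 8 = 20
p(8) = ⊕ of these = min[4, 18, 13, 20] = 4.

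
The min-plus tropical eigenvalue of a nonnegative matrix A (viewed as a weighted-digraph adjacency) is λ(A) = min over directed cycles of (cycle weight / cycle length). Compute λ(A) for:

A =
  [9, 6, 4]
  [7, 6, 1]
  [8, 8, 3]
λ(A) = 3

Enumerate directed cycles and compute their means (weight / length). Sample:
  cycle 0 → 0: weight = 9, length = 1, mean = 9/1 ≈ 9.000
  cycle 1 → 1: weight = 6, length = 1, mean = 6/1 ≈ 6.000
  cycle 2 → 2: weight = 3, length = 1, mean = 3/1 ≈ 3.000
  cycle 0 → 1 → 0: weight = 13, length = 2, mean = 13/2 ≈ 6.500
  cycle 0 → 2 → 0: weight = 12, length = 2, mean = 12/2 ≈ 6.000
  cycle 1 → 0 → 1: weight = 13, length = 2, mean = 13/2 ≈ 6.500
Minimum mean = 3.000, attained e.g. along the cycle 2 → 2 with weight 3 and length 1. So λ(A) = 3/1 = 3.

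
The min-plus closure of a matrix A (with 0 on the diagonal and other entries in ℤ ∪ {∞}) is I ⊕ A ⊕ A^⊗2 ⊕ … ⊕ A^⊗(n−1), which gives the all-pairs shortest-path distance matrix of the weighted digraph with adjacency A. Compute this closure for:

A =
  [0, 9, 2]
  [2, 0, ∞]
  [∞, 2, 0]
Closure =
  [0, 4, 2]
  [2, 0, 4]
  [4, 2, 0]

This is the Floyd-Warshall all-pairs shortest-path computation. For each intermediate vertex k = 0, 1, …, 2, update dist[i][j] ← min(dist[i][j], dist[i][k] + dist[k][j]). The final matrix gives, for each (i, j), the minimum total weight of any directed path from i to j (possibly empty when i = j).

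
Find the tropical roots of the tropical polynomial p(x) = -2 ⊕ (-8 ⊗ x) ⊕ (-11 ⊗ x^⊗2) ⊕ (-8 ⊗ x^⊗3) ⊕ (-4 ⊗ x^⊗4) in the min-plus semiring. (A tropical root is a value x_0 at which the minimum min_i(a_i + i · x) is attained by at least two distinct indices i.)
Roots: {-4, -3, 3, 6}

Each tropical root is a break point of the lower envelope of the lines y = a_i + i · x (there are 5 lines, with slopes 0, 1, ..., 4). Only the lines that attain the minimum somewhere contribute to roots; other lines are dominated. Here the surviving (envelope) indices are i = 4, i = 3, i = 2, i = 1, i = 0.
Intersections between consecutive envelope lines give the roots: for adjacent envelope indices i < j the intersection is x = (a_i − a_j) / (j − i). Reading off the sorted break points: {-4, -3, 3, 6}.
Verification: at each break x_0, at least two indices attain the minimum of min_i(a_i + i · x_0).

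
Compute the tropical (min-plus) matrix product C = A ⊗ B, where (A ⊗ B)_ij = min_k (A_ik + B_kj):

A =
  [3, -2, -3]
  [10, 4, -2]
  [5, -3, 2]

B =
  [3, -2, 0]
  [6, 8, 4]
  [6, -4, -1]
A ⊗ B =
  [3, -7, -4]
  [4, -6, -3]
  [3, -2, 1]

Apply the min-plus product entry-by-entry:
  C[0][0] = min over k of (A[0][0] + B[0][0] = 3 + 3 = 6, A[0][1] + B[1][0] = -2 + 6 = 4, A[0][2] + B[2][0] = -3 + 6 = 3) = 3 (attained at k = 2)
  C[0][1] = min over k of (A[0][0] + B[0][1] = 3 + -2 = 1, A[0][1] + B[1][1] = -2 + 8 = 6, A[0][2] + B[2][1] = -3 + -4 = -7) = -7 (attained at k = 2)
  C[0][2] = min over k of (A[0][0] + B[0][2] = 3 + 0 = 3, A[0][1] + B[1][2] = -2 + 4 = 2, A[0][2] + B[2][2] = -3 + -1 = -4) = -4 (attained at k = 2)
  C[1][0] = min over k of (A[1][0] + B[0][0] = 10 + 3 = 13, A[1][1] + B[1][0] = 4 + 6 = 10, A[1][2] + B[2][0] = -2 + 6 = 4) = 4 (attained at k = 2)
  C[1][1] = min over k of (A[1][0] + B[0][1] = 10 + -2 = 8, A[1][1] + B[1][1] = 4 + 8 = 12, A[1][2] + B[2][1] = -2 + -4 = -6) = -6 (attained at k = 2)
  C[1][2] = min over k of (A[1][0] + B[0][2] = 10 + 0 = 10, A[1][1] + B[1][2] = 4 + 4 = 8, A[1][2] + B[2][2] = -2 + -1 = -3) = -3 (attained at k = 2)
  C[2][0] = min over k of (A[2][0] + B[0][0] = 5 + 3 = 8, A[2][1] + B[1][0] = -3 + 6 = 3, A[2][2] + B[2][0] = 2 + 6 = 8) = 3 (attained at k = 1)
  C[2][1] = min over k of (A[2][0] + B[0][1] = 5 + -2 = 3, A[2][1] + B[1][1] = -3 + 8 = 5, A[2][2] + B[2][1] = 2 + -4 = -2) = -2 (attained at k = 2)
  C[2][2] = min over k of (A[2][0] + B[0][2] = 5 + 0 = 5, A[2][1] + B[1][2] = -3 + 4 = 1, A[2][2] + B[2][2] = 2 + -1 = 1) = 1 (attained at k = 1)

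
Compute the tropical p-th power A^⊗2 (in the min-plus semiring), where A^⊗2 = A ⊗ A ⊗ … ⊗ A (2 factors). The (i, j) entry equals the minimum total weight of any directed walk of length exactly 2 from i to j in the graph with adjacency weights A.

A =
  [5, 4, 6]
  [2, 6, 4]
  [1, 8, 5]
A^⊗2 =
  [6, 9, 8]
  [5, 6, 8]
  [6, 5, 7]

Each entry (A^⊗2)_ij equals the minimum over all length-2 walks i = v_0 → v_1 → … → v_2 = j of Σ_t A[v_t][v_{t+1}]. For example, for (i, j) = (0, 2) we minimise over 3 possible intermediate vertex sequences; the minimum is 8, attained along the walk 0 → 1 → 2.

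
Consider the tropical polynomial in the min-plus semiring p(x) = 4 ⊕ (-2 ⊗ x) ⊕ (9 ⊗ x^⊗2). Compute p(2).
p(2) = 0

A tropical monomial a ⊗ x^⊗i evaluates to a + i · x. Evaluating each term at x = 2:
  Term 0 contributes 4 + 0 · 2 = 4
  Term 1 contributes -2 + 1 · 2 = 0
  Term 2 contributes 9 + 2 · 2 = 13
p(2) = ⊕ of these = min[4, 0, 13] = 0.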